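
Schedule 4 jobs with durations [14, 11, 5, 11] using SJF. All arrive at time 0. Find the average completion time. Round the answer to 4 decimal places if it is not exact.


SJF order (ascending): [5, 11, 11, 14]
Completion times:
  Job 1: burst=5, C=5
  Job 2: burst=11, C=16
  Job 3: burst=11, C=27
  Job 4: burst=14, C=41
Average completion = 89/4 = 22.25

22.25


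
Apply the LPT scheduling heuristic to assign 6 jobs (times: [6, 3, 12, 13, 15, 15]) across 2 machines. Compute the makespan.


Sort jobs in decreasing order (LPT): [15, 15, 13, 12, 6, 3]
Assign each job to the least loaded machine:
  Machine 1: jobs [15, 13, 3], load = 31
  Machine 2: jobs [15, 12, 6], load = 33
Makespan = max load = 33

33


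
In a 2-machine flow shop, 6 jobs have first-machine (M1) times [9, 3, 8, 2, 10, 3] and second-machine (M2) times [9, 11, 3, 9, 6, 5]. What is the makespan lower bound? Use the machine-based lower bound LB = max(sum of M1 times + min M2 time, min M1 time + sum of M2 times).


LB1 = sum(M1 times) + min(M2 times) = 35 + 3 = 38
LB2 = min(M1 times) + sum(M2 times) = 2 + 43 = 45
Lower bound = max(LB1, LB2) = max(38, 45) = 45

45


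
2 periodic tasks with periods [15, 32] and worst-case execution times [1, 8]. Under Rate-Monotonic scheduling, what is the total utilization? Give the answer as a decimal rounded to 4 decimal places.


Compute individual utilizations (exact fractions):
  Task 1: C/T = 1/15 (approx. 0.0667)
  Task 2: C/T = 8/32 = 1/4 (approx. 0.25)
Total utilization U = 1/15 + 1/4 = 19/60
Rounded to 4 decimal places: U = 0.3167
RM (Liu & Layland) bound for 2 tasks = 0.828427; compare with U = 19/60 (approx. 0.316667)
U <= bound, so schedulable by RM sufficient condition.

0.3167


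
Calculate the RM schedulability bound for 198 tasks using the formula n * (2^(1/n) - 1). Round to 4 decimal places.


Compute 2^(1/198) = 1.0035068781
Subtract 1: 1.0035068781 - 1 = 0.0035068781
Multiply by n: 198 * 0.0035068781 = 0.6943618638
Round to 4 dp: 0.6944

0.6944


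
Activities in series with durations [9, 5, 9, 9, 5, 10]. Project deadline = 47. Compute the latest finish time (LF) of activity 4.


LF(activity 4) = deadline - sum of successor durations
Successors: activities 5 through 6 with durations [5, 10]
Sum of successor durations = 15
LF = 47 - 15 = 32

32


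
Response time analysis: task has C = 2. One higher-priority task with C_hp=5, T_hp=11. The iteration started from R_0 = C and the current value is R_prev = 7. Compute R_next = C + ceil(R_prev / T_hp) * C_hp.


R_next = C + ceil(R_prev / T_hp) * C_hp
ceil(7 / 11) = ceil(0.6364) = 1
Interference = 1 * 5 = 5
R_next = 2 + 5 = 7
R_next = R_prev, so the iteration has converged (response time = 7).

7


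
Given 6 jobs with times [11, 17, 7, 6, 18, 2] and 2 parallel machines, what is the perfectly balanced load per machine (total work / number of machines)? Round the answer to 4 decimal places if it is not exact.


Total processing time = 11 + 17 + 7 + 6 + 18 + 2 = 61
Number of machines = 2
Ideal balanced load = 61 / 2 = 30.5

30.5


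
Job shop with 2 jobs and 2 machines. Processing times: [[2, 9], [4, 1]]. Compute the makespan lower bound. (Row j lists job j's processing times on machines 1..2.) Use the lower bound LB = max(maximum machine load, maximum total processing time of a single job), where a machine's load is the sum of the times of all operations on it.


Machine loads:
  Machine 1: 2 + 4 = 6
  Machine 2: 9 + 1 = 10
Max machine load = 10
Job totals:
  Job 1: 11
  Job 2: 5
Max job total = 11
Lower bound = max(10, 11) = 11

11


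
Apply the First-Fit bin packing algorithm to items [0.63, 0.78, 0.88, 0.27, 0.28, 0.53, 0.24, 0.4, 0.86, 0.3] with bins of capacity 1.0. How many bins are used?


Place items sequentially using First-Fit:
  Item 0.63 -> new Bin 1
  Item 0.78 -> new Bin 2
  Item 0.88 -> new Bin 3
  Item 0.27 -> Bin 1 (now 0.9)
  Item 0.28 -> new Bin 4
  Item 0.53 -> Bin 4 (now 0.81)
  Item 0.24 -> new Bin 5
  Item 0.4 -> Bin 5 (now 0.64)
  Item 0.86 -> new Bin 6
  Item 0.3 -> Bin 5 (now 0.94)
Total bins used = 6

6


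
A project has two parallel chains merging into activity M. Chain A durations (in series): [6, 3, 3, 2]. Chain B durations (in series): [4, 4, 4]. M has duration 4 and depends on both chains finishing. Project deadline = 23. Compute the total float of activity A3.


Forward pass: ES(A3) = sum of predecessors on chain A = 9
EF = ES + duration = 9 + 3 = 12
Backward pass: LF(M) = deadline = 23; LS(M) = 23 - 4 = 19
LF(A3) = LS(M) - sum(successors on chain A) = 19 - 2 = 17
LS = LF - duration = 17 - 3 = 14
Total float = LS - ES = 14 - 9 = 5

5


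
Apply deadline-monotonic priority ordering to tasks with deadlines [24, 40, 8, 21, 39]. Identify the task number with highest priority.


Sort tasks by relative deadline (ascending):
  Task 3: deadline = 8
  Task 4: deadline = 21
  Task 1: deadline = 24
  Task 5: deadline = 39
  Task 2: deadline = 40
Priority order (highest first): [3, 4, 1, 5, 2]
Highest priority task = 3

3


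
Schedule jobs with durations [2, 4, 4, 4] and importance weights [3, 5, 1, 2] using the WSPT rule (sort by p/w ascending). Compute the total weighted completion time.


Compute p/w ratios and sort ascending (WSPT): [(2, 3), (4, 5), (4, 2), (4, 1)]
Compute weighted completion times:
  Job (p=2,w=3): C=2, w*C=3*2=6
  Job (p=4,w=5): C=6, w*C=5*6=30
  Job (p=4,w=2): C=10, w*C=2*10=20
  Job (p=4,w=1): C=14, w*C=1*14=14
Total weighted completion time = 70

70


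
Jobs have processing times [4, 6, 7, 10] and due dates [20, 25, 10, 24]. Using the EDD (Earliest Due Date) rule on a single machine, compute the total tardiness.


Sort by due date (EDD order): [(7, 10), (4, 20), (10, 24), (6, 25)]
Compute completion times and tardiness:
  Job 1: p=7, d=10, C=7, tardiness=max(0,7-10)=0
  Job 2: p=4, d=20, C=11, tardiness=max(0,11-20)=0
  Job 3: p=10, d=24, C=21, tardiness=max(0,21-24)=0
  Job 4: p=6, d=25, C=27, tardiness=max(0,27-25)=2
Total tardiness = 2

2


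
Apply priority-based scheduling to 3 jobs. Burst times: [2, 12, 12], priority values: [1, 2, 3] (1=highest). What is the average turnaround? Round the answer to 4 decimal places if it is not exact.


Sort by priority (ascending = highest first):
Order: [(1, 2), (2, 12), (3, 12)]
Completion times:
  Priority 1, burst=2, C=2
  Priority 2, burst=12, C=14
  Priority 3, burst=12, C=26
Average turnaround = 42/3 = 14.0

14.0


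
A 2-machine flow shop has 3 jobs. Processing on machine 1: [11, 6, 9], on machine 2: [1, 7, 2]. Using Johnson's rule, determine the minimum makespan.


Apply Johnson's rule:
  Group 1 (a <= b): [(2, 6, 7)]
  Group 2 (a > b): [(3, 9, 2), (1, 11, 1)]
Optimal job order: [2, 3, 1]
Schedule:
  Job 2: M1 done at 6, M2 done at 13
  Job 3: M1 done at 15, M2 done at 17
  Job 1: M1 done at 26, M2 done at 27
Makespan = 27

27


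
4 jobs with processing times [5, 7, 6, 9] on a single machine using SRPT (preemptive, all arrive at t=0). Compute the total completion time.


Since all jobs arrive at t=0, SRPT equals SPT ordering.
SPT order: [5, 6, 7, 9]
Completion times:
  Job 1: p=5, C=5
  Job 2: p=6, C=11
  Job 3: p=7, C=18
  Job 4: p=9, C=27
Total completion time = 5 + 11 + 18 + 27 = 61

61


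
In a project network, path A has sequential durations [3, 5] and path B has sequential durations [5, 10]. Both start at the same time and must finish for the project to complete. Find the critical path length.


Path A total = 3 + 5 = 8
Path B total = 5 + 10 = 15
Critical path = longest path = max(8, 15) = 15

15


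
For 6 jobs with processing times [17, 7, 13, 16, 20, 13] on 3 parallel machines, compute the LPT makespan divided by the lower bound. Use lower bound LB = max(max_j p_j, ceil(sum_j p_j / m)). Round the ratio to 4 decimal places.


LPT order: [20, 17, 16, 13, 13, 7]
Machine loads after assignment: [27, 30, 29]
LPT makespan = 30
Lower bound = max(max_job, ceil(total/3)) = max(20, 29) = 29
Ratio = 30 / 29 = 1.0345

1.0345


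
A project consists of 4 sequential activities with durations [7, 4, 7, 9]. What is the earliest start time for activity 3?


Activity 3 starts after activities 1 through 2 complete.
Predecessor durations: [7, 4]
ES = 7 + 4 = 11

11


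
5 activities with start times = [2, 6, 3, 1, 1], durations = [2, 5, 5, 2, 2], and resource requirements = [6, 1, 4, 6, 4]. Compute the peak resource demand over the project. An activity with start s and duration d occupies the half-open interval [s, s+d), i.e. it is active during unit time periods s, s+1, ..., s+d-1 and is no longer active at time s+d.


Each activity i is active on [start_i, start_i + duration_i).
Compute total resource usage per time slot:
  t=0: active resources = [], total = 0
  t=1: active resources = [6, 4], total = 10
  t=2: active resources = [6, 6, 4], total = 16
  t=3: active resources = [6, 4], total = 10
  t=4: active resources = [4], total = 4
  t=5: active resources = [4], total = 4
  t=6: active resources = [1, 4], total = 5
  t=7: active resources = [1, 4], total = 5
  t=8: active resources = [1], total = 1
  t=9: active resources = [1], total = 1
  t=10: active resources = [1], total = 1
Peak resource demand = 16

16


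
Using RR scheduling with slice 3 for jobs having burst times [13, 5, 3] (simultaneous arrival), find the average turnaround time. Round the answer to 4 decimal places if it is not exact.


Time quantum = 3
Execution trace:
  J1 runs 3 units, time = 3
  J2 runs 3 units, time = 6
  J3 runs 3 units, time = 9
  J1 runs 3 units, time = 12
  J2 runs 2 units, time = 14
  J1 runs 3 units, time = 17
  J1 runs 3 units, time = 20
  J1 runs 1 units, time = 21
Finish times: [21, 14, 9]
Average turnaround = 44/3 = 14.6667

14.6667


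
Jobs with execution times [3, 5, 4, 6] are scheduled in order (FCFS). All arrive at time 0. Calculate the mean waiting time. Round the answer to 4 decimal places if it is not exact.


FCFS order (as given): [3, 5, 4, 6]
Waiting times:
  Job 1: wait = 0
  Job 2: wait = 3
  Job 3: wait = 8
  Job 4: wait = 12
Sum of waiting times = 23
Average waiting time = 23/4 = 5.75

5.75


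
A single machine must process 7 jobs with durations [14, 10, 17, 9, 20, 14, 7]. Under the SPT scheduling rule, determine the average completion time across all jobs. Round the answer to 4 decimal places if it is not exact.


Sort jobs by processing time (SPT order): [7, 9, 10, 14, 14, 17, 20]
Compute completion times sequentially:
  Job 1: processing = 7, completes at 7
  Job 2: processing = 9, completes at 16
  Job 3: processing = 10, completes at 26
  Job 4: processing = 14, completes at 40
  Job 5: processing = 14, completes at 54
  Job 6: processing = 17, completes at 71
  Job 7: processing = 20, completes at 91
Sum of completion times = 305
Average completion time = 305/7 = 43.5714

43.5714


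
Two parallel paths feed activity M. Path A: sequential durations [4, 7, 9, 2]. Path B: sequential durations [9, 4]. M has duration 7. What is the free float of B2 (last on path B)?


ES(B2) = sum of predecessors on chain B = 9
EF(B2) = ES + duration = 9 + 4 = 13
Successor of B2 is M. ES(M) = max(sum(A), sum(B)) = max(22, 13) = 22
Free float = ES(successor) - EF(current) = 22 - 13 = 9

9


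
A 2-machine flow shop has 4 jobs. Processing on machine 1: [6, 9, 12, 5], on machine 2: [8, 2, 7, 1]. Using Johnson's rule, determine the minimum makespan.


Apply Johnson's rule:
  Group 1 (a <= b): [(1, 6, 8)]
  Group 2 (a > b): [(3, 12, 7), (2, 9, 2), (4, 5, 1)]
Optimal job order: [1, 3, 2, 4]
Schedule:
  Job 1: M1 done at 6, M2 done at 14
  Job 3: M1 done at 18, M2 done at 25
  Job 2: M1 done at 27, M2 done at 29
  Job 4: M1 done at 32, M2 done at 33
Makespan = 33

33


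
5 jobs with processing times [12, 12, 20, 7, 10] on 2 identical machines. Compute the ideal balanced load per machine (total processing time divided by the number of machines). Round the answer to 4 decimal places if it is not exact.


Total processing time = 12 + 12 + 20 + 7 + 10 = 61
Number of machines = 2
Ideal balanced load = 61 / 2 = 30.5

30.5


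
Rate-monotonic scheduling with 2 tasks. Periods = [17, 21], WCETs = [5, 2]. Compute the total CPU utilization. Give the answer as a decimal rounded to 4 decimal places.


Compute individual utilizations (exact fractions):
  Task 1: C/T = 5/17 (approx. 0.2941)
  Task 2: C/T = 2/21 (approx. 0.0952)
Total utilization U = 5/17 + 2/21 = 139/357
Rounded to 4 decimal places: U = 0.3894
RM (Liu & Layland) bound for 2 tasks = 0.828427; compare with U = 139/357 (approx. 0.389356)
U <= bound, so schedulable by RM sufficient condition.

0.3894


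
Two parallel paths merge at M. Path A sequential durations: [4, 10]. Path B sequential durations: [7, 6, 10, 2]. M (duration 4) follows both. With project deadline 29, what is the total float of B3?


Forward pass: ES(B3) = sum of predecessors on chain B = 13
EF = ES + duration = 13 + 10 = 23
Backward pass: LF(M) = deadline = 29; LS(M) = 29 - 4 = 25
LF(B3) = LS(M) - sum(successors on chain B) = 25 - 2 = 23
LS = LF - duration = 23 - 10 = 13
Total float = LS - ES = 13 - 13 = 0

0


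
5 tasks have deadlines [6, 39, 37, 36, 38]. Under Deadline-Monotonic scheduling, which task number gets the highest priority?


Sort tasks by relative deadline (ascending):
  Task 1: deadline = 6
  Task 4: deadline = 36
  Task 3: deadline = 37
  Task 5: deadline = 38
  Task 2: deadline = 39
Priority order (highest first): [1, 4, 3, 5, 2]
Highest priority task = 1

1


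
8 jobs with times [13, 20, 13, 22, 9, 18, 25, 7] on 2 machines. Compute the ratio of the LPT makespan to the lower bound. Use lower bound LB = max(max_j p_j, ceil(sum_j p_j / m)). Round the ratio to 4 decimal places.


LPT order: [25, 22, 20, 18, 13, 13, 9, 7]
Machine loads after assignment: [63, 64]
LPT makespan = 64
Lower bound = max(max_job, ceil(total/2)) = max(25, 64) = 64
Ratio = 64 / 64 = 1.0

1.0


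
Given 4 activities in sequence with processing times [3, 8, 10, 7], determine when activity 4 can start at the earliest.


Activity 4 starts after activities 1 through 3 complete.
Predecessor durations: [3, 8, 10]
ES = 3 + 8 + 10 = 21

21


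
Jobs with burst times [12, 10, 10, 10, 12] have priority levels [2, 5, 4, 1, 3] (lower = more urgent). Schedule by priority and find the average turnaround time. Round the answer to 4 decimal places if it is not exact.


Sort by priority (ascending = highest first):
Order: [(1, 10), (2, 12), (3, 12), (4, 10), (5, 10)]
Completion times:
  Priority 1, burst=10, C=10
  Priority 2, burst=12, C=22
  Priority 3, burst=12, C=34
  Priority 4, burst=10, C=44
  Priority 5, burst=10, C=54
Average turnaround = 164/5 = 32.8

32.8


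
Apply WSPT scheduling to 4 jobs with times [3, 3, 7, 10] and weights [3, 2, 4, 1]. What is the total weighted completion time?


Compute p/w ratios and sort ascending (WSPT): [(3, 3), (3, 2), (7, 4), (10, 1)]
Compute weighted completion times:
  Job (p=3,w=3): C=3, w*C=3*3=9
  Job (p=3,w=2): C=6, w*C=2*6=12
  Job (p=7,w=4): C=13, w*C=4*13=52
  Job (p=10,w=1): C=23, w*C=1*23=23
Total weighted completion time = 96

96


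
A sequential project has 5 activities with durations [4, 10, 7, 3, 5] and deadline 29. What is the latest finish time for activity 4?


LF(activity 4) = deadline - sum of successor durations
Successors: activities 5 through 5 with durations [5]
Sum of successor durations = 5
LF = 29 - 5 = 24

24


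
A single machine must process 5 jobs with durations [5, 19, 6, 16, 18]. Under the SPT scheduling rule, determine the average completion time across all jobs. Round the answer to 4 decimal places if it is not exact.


Sort jobs by processing time (SPT order): [5, 6, 16, 18, 19]
Compute completion times sequentially:
  Job 1: processing = 5, completes at 5
  Job 2: processing = 6, completes at 11
  Job 3: processing = 16, completes at 27
  Job 4: processing = 18, completes at 45
  Job 5: processing = 19, completes at 64
Sum of completion times = 152
Average completion time = 152/5 = 30.4

30.4


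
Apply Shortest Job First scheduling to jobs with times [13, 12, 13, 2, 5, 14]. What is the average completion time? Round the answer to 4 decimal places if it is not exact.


SJF order (ascending): [2, 5, 12, 13, 13, 14]
Completion times:
  Job 1: burst=2, C=2
  Job 2: burst=5, C=7
  Job 3: burst=12, C=19
  Job 4: burst=13, C=32
  Job 5: burst=13, C=45
  Job 6: burst=14, C=59
Average completion = 164/6 = 27.3333

27.3333


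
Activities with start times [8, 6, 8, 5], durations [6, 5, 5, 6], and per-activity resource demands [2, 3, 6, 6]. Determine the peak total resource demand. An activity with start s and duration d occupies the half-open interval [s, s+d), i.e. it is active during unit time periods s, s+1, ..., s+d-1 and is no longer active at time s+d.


Each activity i is active on [start_i, start_i + duration_i).
Compute total resource usage per time slot:
  t=0: active resources = [], total = 0
  t=1: active resources = [], total = 0
  t=2: active resources = [], total = 0
  t=3: active resources = [], total = 0
  t=4: active resources = [], total = 0
  t=5: active resources = [6], total = 6
  t=6: active resources = [3, 6], total = 9
  t=7: active resources = [3, 6], total = 9
  t=8: active resources = [2, 3, 6, 6], total = 17
  t=9: active resources = [2, 3, 6, 6], total = 17
  t=10: active resources = [2, 3, 6, 6], total = 17
  t=11: active resources = [2, 6], total = 8
  t=12: active resources = [2, 6], total = 8
  t=13: active resources = [2], total = 2
Peak resource demand = 17

17


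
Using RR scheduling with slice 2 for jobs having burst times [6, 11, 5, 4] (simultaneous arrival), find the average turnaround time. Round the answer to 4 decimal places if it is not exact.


Time quantum = 2
Execution trace:
  J1 runs 2 units, time = 2
  J2 runs 2 units, time = 4
  J3 runs 2 units, time = 6
  J4 runs 2 units, time = 8
  J1 runs 2 units, time = 10
  J2 runs 2 units, time = 12
  J3 runs 2 units, time = 14
  J4 runs 2 units, time = 16
  J1 runs 2 units, time = 18
  J2 runs 2 units, time = 20
  J3 runs 1 units, time = 21
  J2 runs 2 units, time = 23
  J2 runs 2 units, time = 25
  J2 runs 1 units, time = 26
Finish times: [18, 26, 21, 16]
Average turnaround = 81/4 = 20.25

20.25


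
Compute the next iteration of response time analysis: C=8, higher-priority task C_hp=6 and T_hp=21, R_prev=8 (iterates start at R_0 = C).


R_next = C + ceil(R_prev / T_hp) * C_hp
ceil(8 / 21) = ceil(0.381) = 1
Interference = 1 * 6 = 6
R_next = 8 + 6 = 14

14


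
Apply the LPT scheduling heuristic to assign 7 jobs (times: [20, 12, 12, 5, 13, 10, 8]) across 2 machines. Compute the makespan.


Sort jobs in decreasing order (LPT): [20, 13, 12, 12, 10, 8, 5]
Assign each job to the least loaded machine:
  Machine 1: jobs [20, 12, 8], load = 40
  Machine 2: jobs [13, 12, 10, 5], load = 40
Makespan = max load = 40

40


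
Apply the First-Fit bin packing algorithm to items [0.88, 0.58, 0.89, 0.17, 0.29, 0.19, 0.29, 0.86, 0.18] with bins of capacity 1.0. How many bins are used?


Place items sequentially using First-Fit:
  Item 0.88 -> new Bin 1
  Item 0.58 -> new Bin 2
  Item 0.89 -> new Bin 3
  Item 0.17 -> Bin 2 (now 0.75)
  Item 0.29 -> new Bin 4
  Item 0.19 -> Bin 2 (now 0.94)
  Item 0.29 -> Bin 4 (now 0.58)
  Item 0.86 -> new Bin 5
  Item 0.18 -> Bin 4 (now 0.76)
Total bins used = 5

5


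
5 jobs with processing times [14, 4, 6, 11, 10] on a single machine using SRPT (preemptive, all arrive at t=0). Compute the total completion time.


Since all jobs arrive at t=0, SRPT equals SPT ordering.
SPT order: [4, 6, 10, 11, 14]
Completion times:
  Job 1: p=4, C=4
  Job 2: p=6, C=10
  Job 3: p=10, C=20
  Job 4: p=11, C=31
  Job 5: p=14, C=45
Total completion time = 4 + 10 + 20 + 31 + 45 = 110

110


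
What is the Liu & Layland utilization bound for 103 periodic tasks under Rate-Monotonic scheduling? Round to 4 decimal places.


Compute 2^(1/103) = 1.0067522788
Subtract 1: 1.0067522788 - 1 = 0.0067522788
Multiply by n: 103 * 0.0067522788 = 0.6954847164
Round to 4 dp: 0.6955

0.6955


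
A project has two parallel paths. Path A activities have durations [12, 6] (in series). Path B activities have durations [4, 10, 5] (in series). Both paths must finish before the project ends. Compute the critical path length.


Path A total = 12 + 6 = 18
Path B total = 4 + 10 + 5 = 19
Critical path = longest path = max(18, 19) = 19

19


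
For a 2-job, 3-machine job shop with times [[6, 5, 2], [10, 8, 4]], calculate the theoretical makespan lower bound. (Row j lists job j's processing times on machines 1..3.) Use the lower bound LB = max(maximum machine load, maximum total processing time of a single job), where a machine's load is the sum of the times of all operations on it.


Machine loads:
  Machine 1: 6 + 10 = 16
  Machine 2: 5 + 8 = 13
  Machine 3: 2 + 4 = 6
Max machine load = 16
Job totals:
  Job 1: 13
  Job 2: 22
Max job total = 22
Lower bound = max(16, 22) = 22

22


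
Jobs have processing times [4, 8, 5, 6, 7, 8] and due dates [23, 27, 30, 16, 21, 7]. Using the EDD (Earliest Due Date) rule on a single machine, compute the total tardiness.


Sort by due date (EDD order): [(8, 7), (6, 16), (7, 21), (4, 23), (8, 27), (5, 30)]
Compute completion times and tardiness:
  Job 1: p=8, d=7, C=8, tardiness=max(0,8-7)=1
  Job 2: p=6, d=16, C=14, tardiness=max(0,14-16)=0
  Job 3: p=7, d=21, C=21, tardiness=max(0,21-21)=0
  Job 4: p=4, d=23, C=25, tardiness=max(0,25-23)=2
  Job 5: p=8, d=27, C=33, tardiness=max(0,33-27)=6
  Job 6: p=5, d=30, C=38, tardiness=max(0,38-30)=8
Total tardiness = 17

17


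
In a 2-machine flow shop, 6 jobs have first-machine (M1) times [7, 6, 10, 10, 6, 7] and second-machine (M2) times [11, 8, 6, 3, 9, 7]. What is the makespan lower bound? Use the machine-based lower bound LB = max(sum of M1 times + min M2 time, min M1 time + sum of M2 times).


LB1 = sum(M1 times) + min(M2 times) = 46 + 3 = 49
LB2 = min(M1 times) + sum(M2 times) = 6 + 44 = 50
Lower bound = max(LB1, LB2) = max(49, 50) = 50

50


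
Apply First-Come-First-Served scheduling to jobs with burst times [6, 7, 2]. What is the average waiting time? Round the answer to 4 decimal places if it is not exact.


FCFS order (as given): [6, 7, 2]
Waiting times:
  Job 1: wait = 0
  Job 2: wait = 6
  Job 3: wait = 13
Sum of waiting times = 19
Average waiting time = 19/3 = 6.3333

6.3333


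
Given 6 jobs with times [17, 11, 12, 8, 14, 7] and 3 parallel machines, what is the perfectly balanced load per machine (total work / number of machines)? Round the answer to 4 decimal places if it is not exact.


Total processing time = 17 + 11 + 12 + 8 + 14 + 7 = 69
Number of machines = 3
Ideal balanced load = 69 / 3 = 23.0

23.0


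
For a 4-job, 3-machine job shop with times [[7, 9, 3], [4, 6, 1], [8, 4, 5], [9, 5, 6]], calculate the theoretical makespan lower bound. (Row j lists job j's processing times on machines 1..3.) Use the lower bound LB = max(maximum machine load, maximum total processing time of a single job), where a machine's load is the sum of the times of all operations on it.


Machine loads:
  Machine 1: 7 + 4 + 8 + 9 = 28
  Machine 2: 9 + 6 + 4 + 5 = 24
  Machine 3: 3 + 1 + 5 + 6 = 15
Max machine load = 28
Job totals:
  Job 1: 19
  Job 2: 11
  Job 3: 17
  Job 4: 20
Max job total = 20
Lower bound = max(28, 20) = 28

28


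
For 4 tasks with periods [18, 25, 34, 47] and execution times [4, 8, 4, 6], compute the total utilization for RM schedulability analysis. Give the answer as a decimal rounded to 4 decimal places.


Compute individual utilizations (exact fractions):
  Task 1: C/T = 4/18 = 2/9 (approx. 0.2222)
  Task 2: C/T = 8/25 (approx. 0.32)
  Task 3: C/T = 4/34 = 2/17 (approx. 0.1176)
  Task 4: C/T = 6/47 (approx. 0.1277)
Total utilization U = 2/9 + 8/25 + 2/17 + 6/47 = 141578/179775
Rounded to 4 decimal places: U = 0.7875
RM (Liu & Layland) bound for 4 tasks = 0.756828; compare with U = 141578/179775 (approx. 0.787529)
bound < U <= 1, so the RM sufficient condition is not met (inconclusive; an exact test such as response-time analysis is needed).

0.7875


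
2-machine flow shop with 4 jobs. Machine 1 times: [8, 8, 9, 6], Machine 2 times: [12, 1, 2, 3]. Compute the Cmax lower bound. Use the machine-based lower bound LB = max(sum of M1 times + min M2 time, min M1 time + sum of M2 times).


LB1 = sum(M1 times) + min(M2 times) = 31 + 1 = 32
LB2 = min(M1 times) + sum(M2 times) = 6 + 18 = 24
Lower bound = max(LB1, LB2) = max(32, 24) = 32

32


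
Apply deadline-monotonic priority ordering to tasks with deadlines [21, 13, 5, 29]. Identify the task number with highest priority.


Sort tasks by relative deadline (ascending):
  Task 3: deadline = 5
  Task 2: deadline = 13
  Task 1: deadline = 21
  Task 4: deadline = 29
Priority order (highest first): [3, 2, 1, 4]
Highest priority task = 3

3


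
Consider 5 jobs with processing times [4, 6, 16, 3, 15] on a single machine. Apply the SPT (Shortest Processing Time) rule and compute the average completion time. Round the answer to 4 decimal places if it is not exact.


Sort jobs by processing time (SPT order): [3, 4, 6, 15, 16]
Compute completion times sequentially:
  Job 1: processing = 3, completes at 3
  Job 2: processing = 4, completes at 7
  Job 3: processing = 6, completes at 13
  Job 4: processing = 15, completes at 28
  Job 5: processing = 16, completes at 44
Sum of completion times = 95
Average completion time = 95/5 = 19.0

19.0


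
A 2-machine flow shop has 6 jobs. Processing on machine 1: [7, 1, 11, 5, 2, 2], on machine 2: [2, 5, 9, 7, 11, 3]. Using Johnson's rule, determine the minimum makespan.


Apply Johnson's rule:
  Group 1 (a <= b): [(2, 1, 5), (5, 2, 11), (6, 2, 3), (4, 5, 7)]
  Group 2 (a > b): [(3, 11, 9), (1, 7, 2)]
Optimal job order: [2, 5, 6, 4, 3, 1]
Schedule:
  Job 2: M1 done at 1, M2 done at 6
  Job 5: M1 done at 3, M2 done at 17
  Job 6: M1 done at 5, M2 done at 20
  Job 4: M1 done at 10, M2 done at 27
  Job 3: M1 done at 21, M2 done at 36
  Job 1: M1 done at 28, M2 done at 38
Makespan = 38

38


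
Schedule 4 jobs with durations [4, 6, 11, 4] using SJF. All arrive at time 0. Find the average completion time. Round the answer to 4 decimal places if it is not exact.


SJF order (ascending): [4, 4, 6, 11]
Completion times:
  Job 1: burst=4, C=4
  Job 2: burst=4, C=8
  Job 3: burst=6, C=14
  Job 4: burst=11, C=25
Average completion = 51/4 = 12.75

12.75


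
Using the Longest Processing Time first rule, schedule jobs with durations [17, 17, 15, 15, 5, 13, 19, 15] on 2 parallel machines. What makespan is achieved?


Sort jobs in decreasing order (LPT): [19, 17, 17, 15, 15, 15, 13, 5]
Assign each job to the least loaded machine:
  Machine 1: jobs [19, 15, 15, 13], load = 62
  Machine 2: jobs [17, 17, 15, 5], load = 54
Makespan = max load = 62

62


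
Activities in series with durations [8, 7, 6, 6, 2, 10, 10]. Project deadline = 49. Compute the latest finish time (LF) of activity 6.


LF(activity 6) = deadline - sum of successor durations
Successors: activities 7 through 7 with durations [10]
Sum of successor durations = 10
LF = 49 - 10 = 39

39


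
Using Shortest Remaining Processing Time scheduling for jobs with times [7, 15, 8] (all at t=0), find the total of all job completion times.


Since all jobs arrive at t=0, SRPT equals SPT ordering.
SPT order: [7, 8, 15]
Completion times:
  Job 1: p=7, C=7
  Job 2: p=8, C=15
  Job 3: p=15, C=30
Total completion time = 7 + 15 + 30 = 52

52


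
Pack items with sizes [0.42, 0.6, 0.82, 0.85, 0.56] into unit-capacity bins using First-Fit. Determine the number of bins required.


Place items sequentially using First-Fit:
  Item 0.42 -> new Bin 1
  Item 0.6 -> new Bin 2
  Item 0.82 -> new Bin 3
  Item 0.85 -> new Bin 4
  Item 0.56 -> Bin 1 (now 0.98)
Total bins used = 4

4


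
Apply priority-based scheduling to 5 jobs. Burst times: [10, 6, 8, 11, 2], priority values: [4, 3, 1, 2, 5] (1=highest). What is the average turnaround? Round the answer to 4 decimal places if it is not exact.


Sort by priority (ascending = highest first):
Order: [(1, 8), (2, 11), (3, 6), (4, 10), (5, 2)]
Completion times:
  Priority 1, burst=8, C=8
  Priority 2, burst=11, C=19
  Priority 3, burst=6, C=25
  Priority 4, burst=10, C=35
  Priority 5, burst=2, C=37
Average turnaround = 124/5 = 24.8

24.8


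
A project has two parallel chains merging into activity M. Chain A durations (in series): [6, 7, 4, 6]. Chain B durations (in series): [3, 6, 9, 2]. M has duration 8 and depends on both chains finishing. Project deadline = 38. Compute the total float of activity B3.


Forward pass: ES(B3) = sum of predecessors on chain B = 9
EF = ES + duration = 9 + 9 = 18
Backward pass: LF(M) = deadline = 38; LS(M) = 38 - 8 = 30
LF(B3) = LS(M) - sum(successors on chain B) = 30 - 2 = 28
LS = LF - duration = 28 - 9 = 19
Total float = LS - ES = 19 - 9 = 10

10


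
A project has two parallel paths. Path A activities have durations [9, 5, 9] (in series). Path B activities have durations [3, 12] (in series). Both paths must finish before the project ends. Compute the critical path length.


Path A total = 9 + 5 + 9 = 23
Path B total = 3 + 12 = 15
Critical path = longest path = max(23, 15) = 23

23


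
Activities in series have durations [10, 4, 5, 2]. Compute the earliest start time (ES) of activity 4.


Activity 4 starts after activities 1 through 3 complete.
Predecessor durations: [10, 4, 5]
ES = 10 + 4 + 5 = 19

19


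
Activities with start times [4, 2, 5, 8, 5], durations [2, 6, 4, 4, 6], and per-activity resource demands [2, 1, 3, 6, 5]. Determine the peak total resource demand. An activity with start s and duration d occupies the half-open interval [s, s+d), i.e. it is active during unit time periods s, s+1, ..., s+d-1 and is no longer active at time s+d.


Each activity i is active on [start_i, start_i + duration_i).
Compute total resource usage per time slot:
  t=0: active resources = [], total = 0
  t=1: active resources = [], total = 0
  t=2: active resources = [1], total = 1
  t=3: active resources = [1], total = 1
  t=4: active resources = [2, 1], total = 3
  t=5: active resources = [2, 1, 3, 5], total = 11
  t=6: active resources = [1, 3, 5], total = 9
  t=7: active resources = [1, 3, 5], total = 9
  t=8: active resources = [3, 6, 5], total = 14
  t=9: active resources = [6, 5], total = 11
  t=10: active resources = [6, 5], total = 11
  t=11: active resources = [6], total = 6
Peak resource demand = 14

14


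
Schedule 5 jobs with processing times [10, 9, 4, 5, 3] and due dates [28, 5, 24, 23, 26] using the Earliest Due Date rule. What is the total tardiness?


Sort by due date (EDD order): [(9, 5), (5, 23), (4, 24), (3, 26), (10, 28)]
Compute completion times and tardiness:
  Job 1: p=9, d=5, C=9, tardiness=max(0,9-5)=4
  Job 2: p=5, d=23, C=14, tardiness=max(0,14-23)=0
  Job 3: p=4, d=24, C=18, tardiness=max(0,18-24)=0
  Job 4: p=3, d=26, C=21, tardiness=max(0,21-26)=0
  Job 5: p=10, d=28, C=31, tardiness=max(0,31-28)=3
Total tardiness = 7

7


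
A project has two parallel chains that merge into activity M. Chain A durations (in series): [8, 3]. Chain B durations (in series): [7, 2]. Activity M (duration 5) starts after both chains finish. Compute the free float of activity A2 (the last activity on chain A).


ES(A2) = sum of predecessors on chain A = 8
EF(A2) = ES + duration = 8 + 3 = 11
Successor of A2 is M. ES(M) = max(sum(A), sum(B)) = max(11, 9) = 11
Free float = ES(successor) - EF(current) = 11 - 11 = 0

0


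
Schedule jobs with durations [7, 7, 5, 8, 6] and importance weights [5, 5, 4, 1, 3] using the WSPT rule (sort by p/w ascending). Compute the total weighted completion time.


Compute p/w ratios and sort ascending (WSPT): [(5, 4), (7, 5), (7, 5), (6, 3), (8, 1)]
Compute weighted completion times:
  Job (p=5,w=4): C=5, w*C=4*5=20
  Job (p=7,w=5): C=12, w*C=5*12=60
  Job (p=7,w=5): C=19, w*C=5*19=95
  Job (p=6,w=3): C=25, w*C=3*25=75
  Job (p=8,w=1): C=33, w*C=1*33=33
Total weighted completion time = 283

283


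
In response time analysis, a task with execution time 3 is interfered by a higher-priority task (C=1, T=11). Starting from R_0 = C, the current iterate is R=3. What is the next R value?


R_next = C + ceil(R_prev / T_hp) * C_hp
ceil(3 / 11) = ceil(0.2727) = 1
Interference = 1 * 1 = 1
R_next = 3 + 1 = 4

4


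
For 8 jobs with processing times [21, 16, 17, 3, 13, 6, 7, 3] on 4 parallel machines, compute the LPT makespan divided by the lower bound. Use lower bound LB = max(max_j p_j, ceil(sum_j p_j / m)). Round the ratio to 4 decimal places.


LPT order: [21, 17, 16, 13, 7, 6, 3, 3]
Machine loads after assignment: [21, 23, 22, 20]
LPT makespan = 23
Lower bound = max(max_job, ceil(total/4)) = max(21, 22) = 22
Ratio = 23 / 22 = 1.0455

1.0455


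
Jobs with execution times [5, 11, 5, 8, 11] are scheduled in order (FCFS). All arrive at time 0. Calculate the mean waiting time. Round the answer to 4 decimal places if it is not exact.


FCFS order (as given): [5, 11, 5, 8, 11]
Waiting times:
  Job 1: wait = 0
  Job 2: wait = 5
  Job 3: wait = 16
  Job 4: wait = 21
  Job 5: wait = 29
Sum of waiting times = 71
Average waiting time = 71/5 = 14.2

14.2


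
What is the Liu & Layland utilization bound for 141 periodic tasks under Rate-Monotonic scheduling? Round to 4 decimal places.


Compute 2^(1/141) = 1.0049280405
Subtract 1: 1.0049280405 - 1 = 0.0049280405
Multiply by n: 141 * 0.0049280405 = 0.6948537105
Round to 4 dp: 0.6949

0.6949


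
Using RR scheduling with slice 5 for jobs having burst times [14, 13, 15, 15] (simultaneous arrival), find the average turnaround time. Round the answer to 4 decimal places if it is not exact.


Time quantum = 5
Execution trace:
  J1 runs 5 units, time = 5
  J2 runs 5 units, time = 10
  J3 runs 5 units, time = 15
  J4 runs 5 units, time = 20
  J1 runs 5 units, time = 25
  J2 runs 5 units, time = 30
  J3 runs 5 units, time = 35
  J4 runs 5 units, time = 40
  J1 runs 4 units, time = 44
  J2 runs 3 units, time = 47
  J3 runs 5 units, time = 52
  J4 runs 5 units, time = 57
Finish times: [44, 47, 52, 57]
Average turnaround = 200/4 = 50.0

50.0


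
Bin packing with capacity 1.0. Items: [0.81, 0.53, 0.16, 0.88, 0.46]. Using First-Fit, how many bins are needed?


Place items sequentially using First-Fit:
  Item 0.81 -> new Bin 1
  Item 0.53 -> new Bin 2
  Item 0.16 -> Bin 1 (now 0.97)
  Item 0.88 -> new Bin 3
  Item 0.46 -> Bin 2 (now 0.99)
Total bins used = 3

3


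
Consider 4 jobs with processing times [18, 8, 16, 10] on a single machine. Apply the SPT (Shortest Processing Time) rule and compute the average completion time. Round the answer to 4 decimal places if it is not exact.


Sort jobs by processing time (SPT order): [8, 10, 16, 18]
Compute completion times sequentially:
  Job 1: processing = 8, completes at 8
  Job 2: processing = 10, completes at 18
  Job 3: processing = 16, completes at 34
  Job 4: processing = 18, completes at 52
Sum of completion times = 112
Average completion time = 112/4 = 28.0

28.0


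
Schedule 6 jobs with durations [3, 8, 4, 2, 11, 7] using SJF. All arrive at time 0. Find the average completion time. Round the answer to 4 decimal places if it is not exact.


SJF order (ascending): [2, 3, 4, 7, 8, 11]
Completion times:
  Job 1: burst=2, C=2
  Job 2: burst=3, C=5
  Job 3: burst=4, C=9
  Job 4: burst=7, C=16
  Job 5: burst=8, C=24
  Job 6: burst=11, C=35
Average completion = 91/6 = 15.1667

15.1667


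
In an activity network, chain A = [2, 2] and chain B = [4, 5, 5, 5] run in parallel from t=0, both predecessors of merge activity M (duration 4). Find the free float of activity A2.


ES(A2) = sum of predecessors on chain A = 2
EF(A2) = ES + duration = 2 + 2 = 4
Successor of A2 is M. ES(M) = max(sum(A), sum(B)) = max(4, 19) = 19
Free float = ES(successor) - EF(current) = 19 - 4 = 15

15


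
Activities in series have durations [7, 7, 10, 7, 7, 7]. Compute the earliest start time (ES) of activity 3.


Activity 3 starts after activities 1 through 2 complete.
Predecessor durations: [7, 7]
ES = 7 + 7 = 14

14


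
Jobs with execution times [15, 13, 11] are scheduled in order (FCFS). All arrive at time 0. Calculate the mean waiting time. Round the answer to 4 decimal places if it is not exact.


FCFS order (as given): [15, 13, 11]
Waiting times:
  Job 1: wait = 0
  Job 2: wait = 15
  Job 3: wait = 28
Sum of waiting times = 43
Average waiting time = 43/3 = 14.3333

14.3333


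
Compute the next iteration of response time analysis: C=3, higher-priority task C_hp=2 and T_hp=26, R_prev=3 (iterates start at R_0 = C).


R_next = C + ceil(R_prev / T_hp) * C_hp
ceil(3 / 26) = ceil(0.1154) = 1
Interference = 1 * 2 = 2
R_next = 3 + 2 = 5

5


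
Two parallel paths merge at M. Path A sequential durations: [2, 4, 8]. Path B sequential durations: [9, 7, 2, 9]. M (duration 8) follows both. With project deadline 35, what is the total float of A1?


Forward pass: ES(A1) = sum of predecessors on chain A = 0
EF = ES + duration = 0 + 2 = 2
Backward pass: LF(M) = deadline = 35; LS(M) = 35 - 8 = 27
LF(A1) = LS(M) - sum(successors on chain A) = 27 - 12 = 15
LS = LF - duration = 15 - 2 = 13
Total float = LS - ES = 13 - 0 = 13

13


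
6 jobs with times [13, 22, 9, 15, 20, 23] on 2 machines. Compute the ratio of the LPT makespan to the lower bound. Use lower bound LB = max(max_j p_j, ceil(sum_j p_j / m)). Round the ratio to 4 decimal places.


LPT order: [23, 22, 20, 15, 13, 9]
Machine loads after assignment: [51, 51]
LPT makespan = 51
Lower bound = max(max_job, ceil(total/2)) = max(23, 51) = 51
Ratio = 51 / 51 = 1.0

1.0


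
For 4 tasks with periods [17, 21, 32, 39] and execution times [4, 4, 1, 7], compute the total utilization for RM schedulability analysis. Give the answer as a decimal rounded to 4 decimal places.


Compute individual utilizations (exact fractions):
  Task 1: C/T = 4/17 (approx. 0.2353)
  Task 2: C/T = 4/21 (approx. 0.1905)
  Task 3: C/T = 1/32 (approx. 0.0313)
  Task 4: C/T = 7/39 (approx. 0.1795)
Total utilization U = 4/17 + 4/21 + 1/32 + 7/39 = 94529/148512
Rounded to 4 decimal places: U = 0.6365
RM (Liu & Layland) bound for 4 tasks = 0.756828; compare with U = 94529/148512 (approx. 0.636507)
U <= bound, so schedulable by RM sufficient condition.

0.6365


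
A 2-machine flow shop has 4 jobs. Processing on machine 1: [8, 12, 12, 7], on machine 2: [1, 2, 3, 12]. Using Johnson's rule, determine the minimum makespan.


Apply Johnson's rule:
  Group 1 (a <= b): [(4, 7, 12)]
  Group 2 (a > b): [(3, 12, 3), (2, 12, 2), (1, 8, 1)]
Optimal job order: [4, 3, 2, 1]
Schedule:
  Job 4: M1 done at 7, M2 done at 19
  Job 3: M1 done at 19, M2 done at 22
  Job 2: M1 done at 31, M2 done at 33
  Job 1: M1 done at 39, M2 done at 40
Makespan = 40

40


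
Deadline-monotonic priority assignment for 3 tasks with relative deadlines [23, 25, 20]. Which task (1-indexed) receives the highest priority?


Sort tasks by relative deadline (ascending):
  Task 3: deadline = 20
  Task 1: deadline = 23
  Task 2: deadline = 25
Priority order (highest first): [3, 1, 2]
Highest priority task = 3

3


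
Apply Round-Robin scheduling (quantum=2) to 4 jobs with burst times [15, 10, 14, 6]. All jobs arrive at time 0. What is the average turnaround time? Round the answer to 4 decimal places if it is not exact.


Time quantum = 2
Execution trace:
  J1 runs 2 units, time = 2
  J2 runs 2 units, time = 4
  J3 runs 2 units, time = 6
  J4 runs 2 units, time = 8
  J1 runs 2 units, time = 10
  J2 runs 2 units, time = 12
  J3 runs 2 units, time = 14
  J4 runs 2 units, time = 16
  J1 runs 2 units, time = 18
  J2 runs 2 units, time = 20
  J3 runs 2 units, time = 22
  J4 runs 2 units, time = 24
  J1 runs 2 units, time = 26
  J2 runs 2 units, time = 28
  J3 runs 2 units, time = 30
  J1 runs 2 units, time = 32
  J2 runs 2 units, time = 34
  J3 runs 2 units, time = 36
  J1 runs 2 units, time = 38
  J3 runs 2 units, time = 40
  J1 runs 2 units, time = 42
  J3 runs 2 units, time = 44
  J1 runs 1 units, time = 45
Finish times: [45, 34, 44, 24]
Average turnaround = 147/4 = 36.75

36.75
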